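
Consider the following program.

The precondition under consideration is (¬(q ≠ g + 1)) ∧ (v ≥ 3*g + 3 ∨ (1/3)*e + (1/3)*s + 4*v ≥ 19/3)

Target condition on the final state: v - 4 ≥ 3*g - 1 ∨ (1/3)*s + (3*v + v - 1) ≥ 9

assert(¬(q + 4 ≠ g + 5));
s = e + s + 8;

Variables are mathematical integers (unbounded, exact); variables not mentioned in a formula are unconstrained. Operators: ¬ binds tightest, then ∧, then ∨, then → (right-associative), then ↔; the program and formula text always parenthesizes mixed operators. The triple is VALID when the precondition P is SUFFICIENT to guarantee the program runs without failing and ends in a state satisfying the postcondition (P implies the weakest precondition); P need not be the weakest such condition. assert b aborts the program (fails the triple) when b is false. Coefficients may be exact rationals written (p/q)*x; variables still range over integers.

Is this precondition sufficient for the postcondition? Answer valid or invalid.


Working backward. After the program, the postcondition v - 4 ≥ 3*g - 1 ∨ (1/3)*s + (3*v + v - 1) ≥ 9 must hold; in canonical form it is v ≥ 3*g + 3 ∨ (1/3)*s + 4*v ≥ 10.
Before s := e + s + 8: v ≥ 3*g + 3 ∨ (1/3)*e + (1/3)*s + 4*v ≥ 22/3
Before assert ¬(q + 4 ≠ g + 5): (¬(q ≠ g + 1)) ∧ (v ≥ 3*g + 3 ∨ (1/3)*e + (1/3)*s + 4*v ≥ 22/3)
The weakest precondition is (¬(q ≠ g + 1)) ∧ (v ≥ 3*g + 3 ∨ (1/3)*e + (1/3)*s + 4*v ≥ 22/3).
Check whether (¬(q ≠ g + 1)) ∧ (v ≥ 3*g + 3 ∨ (1/3)*e + (1/3)*s + 4*v ≥ 19/3) implies it.
Countermodel: at the initial state e = -5, g = 0, q = 1, s = 0, v = 2, the precondition holds but the weakest precondition fails.
Answer: invalid


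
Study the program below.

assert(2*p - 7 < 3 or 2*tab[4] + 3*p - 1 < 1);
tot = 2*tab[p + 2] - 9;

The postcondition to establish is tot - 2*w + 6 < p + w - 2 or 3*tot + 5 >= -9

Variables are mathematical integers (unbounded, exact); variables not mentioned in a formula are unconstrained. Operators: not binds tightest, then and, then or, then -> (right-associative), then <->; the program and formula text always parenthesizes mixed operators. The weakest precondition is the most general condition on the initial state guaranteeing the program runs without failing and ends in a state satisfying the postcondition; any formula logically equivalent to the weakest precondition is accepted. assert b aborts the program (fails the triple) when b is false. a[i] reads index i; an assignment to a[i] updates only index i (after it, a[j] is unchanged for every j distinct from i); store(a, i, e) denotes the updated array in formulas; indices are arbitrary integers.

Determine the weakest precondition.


Working backward. After the program, the postcondition tot - 2*w + 6 < p + w - 2 or 3*tot + 5 >= -9 must hold; in canonical form it is tot < p + 3*w - 8 or 3*tot >= -14.
Before tot := 2*tab[p + 2] - 9: 2*tab[p + 2] < p + 3*w + 1 or 6*tab[p + 2] >= 13
Before assert 2*p - 7 < 3 or 2*tab[4] + 3*p - 1 < 1: (2*p < 10 or 2*tab[4] + 3*p < 2) and (2*tab[p + 2] < p + 3*w + 1 or 6*tab[p + 2] >= 13)
Answer: WP = (2*p < 10 or 2*tab[4] + 3*p < 2) and (2*tab[p + 2] < p + 3*w + 1 or 6*tab[p + 2] >= 13)


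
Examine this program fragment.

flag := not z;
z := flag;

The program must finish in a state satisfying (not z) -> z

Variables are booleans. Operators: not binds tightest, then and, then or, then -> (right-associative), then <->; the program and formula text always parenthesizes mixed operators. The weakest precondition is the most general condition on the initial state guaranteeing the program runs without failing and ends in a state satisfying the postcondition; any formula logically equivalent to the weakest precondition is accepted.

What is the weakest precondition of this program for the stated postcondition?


Working backward. After the program, (not z) -> z must hold.
Before z := flag: (not flag) -> flag
Before flag := not z: z -> (not z)
Answer: WP = z -> (not z)


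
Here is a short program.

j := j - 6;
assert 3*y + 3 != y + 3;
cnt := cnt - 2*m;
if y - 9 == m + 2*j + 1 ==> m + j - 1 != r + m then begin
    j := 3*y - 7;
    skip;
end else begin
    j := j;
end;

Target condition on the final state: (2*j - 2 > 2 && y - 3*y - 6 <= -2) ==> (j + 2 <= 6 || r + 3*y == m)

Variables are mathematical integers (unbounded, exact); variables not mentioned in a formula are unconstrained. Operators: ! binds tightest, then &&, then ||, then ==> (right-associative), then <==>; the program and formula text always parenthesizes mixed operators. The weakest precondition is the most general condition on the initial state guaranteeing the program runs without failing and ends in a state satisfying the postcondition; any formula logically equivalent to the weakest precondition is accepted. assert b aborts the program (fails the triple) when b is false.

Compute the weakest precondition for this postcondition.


Working backward. After the program, the postcondition (2*j - 2 > 2 && y - 3*y - 6 <= -2) ==> (j + 2 <= 6 || r + 3*y == m) must hold; in canonical form it is (2*j > 4 && 2*y >= -4) ==> (j <= 4 || r + 3*y == m).
Then branch requires (6*y > 18 && 2*y >= -4) ==> (3*y <= 11 || r + 3*y == m); else branch requires (2*j > 4 && 2*y >= -4) ==> (j <= 4 || r + 3*y == m).
Before the if: ((y == 2*j + m + 10 ==> j != r + 1) ==> ((6*y > 18 && 2*y >= -4) ==> (3*y <= 11 || r + 3*y == m))) && ((!(y == 2*j + m + 10 ==> j != r + 1)) ==> ((2*j > 4 && 2*y >= -4) ==> (j <= 4 || r + 3*y == m)))
Before cnt := cnt - 2*m: ((y == 2*j + m + 10 ==> j != r + 1) ==> ((6*y > 18 && 2*y >= -4) ==> (3*y <= 11 || r + 3*y == m))) && ((!(y == 2*j + m + 10 ==> j != r + 1)) ==> ((2*j > 4 && 2*y >= -4) ==> (j <= 4 || r + 3*y == m)))
Before assert 3*y + 3 != y + 3: 2*y != 0 && ((y == 2*j + m + 10 ==> j != r + 1) ==> ((6*y > 18 && 2*y >= -4) ==> (3*y <= 11 || r + 3*y == m))) && ((!(y == 2*j + m + 10 ==> j != r + 1)) ==> ((2*j > 4 && 2*y >= -4) ==> (j <= 4 || r + 3*y == m)))
Before j := j - 6: 2*y != 0 && ((y == 2*j + m - 2 ==> j != r + 7) ==> ((6*y > 18 && 2*y >= -4) ==> (3*y <= 11 || r + 3*y == m))) && ((!(y == 2*j + m - 2 ==> j != r + 7)) ==> ((2*j > 16 && 2*y >= -4) ==> (j <= 10 || r + 3*y == m)))
Answer: WP = 2*y != 0 && ((y == 2*j + m - 2 ==> j != r + 7) ==> ((6*y > 18 && 2*y >= -4) ==> (3*y <= 11 || r + 3*y == m))) && ((!(y == 2*j + m - 2 ==> j != r + 7)) ==> ((2*j > 16 && 2*y >= -4) ==> (j <= 10 || r + 3*y == m)))


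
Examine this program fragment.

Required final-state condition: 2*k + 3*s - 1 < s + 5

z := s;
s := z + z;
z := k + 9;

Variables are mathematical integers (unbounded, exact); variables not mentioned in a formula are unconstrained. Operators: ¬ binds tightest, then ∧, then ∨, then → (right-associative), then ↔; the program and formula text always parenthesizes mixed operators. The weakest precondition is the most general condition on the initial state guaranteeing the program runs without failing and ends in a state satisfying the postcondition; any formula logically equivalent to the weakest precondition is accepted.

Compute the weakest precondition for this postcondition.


Working backward. After the program, the postcondition 2*k + 3*s - 1 < s + 5 must hold; in canonical form it is 2*k + 2*s < 6.
Before z := k + 9: 2*k + 2*s < 6
Before s := z + z: 2*k + 4*z < 6
Before z := s: 2*k + 4*s < 6
Answer: WP = 2*k + 4*s < 6


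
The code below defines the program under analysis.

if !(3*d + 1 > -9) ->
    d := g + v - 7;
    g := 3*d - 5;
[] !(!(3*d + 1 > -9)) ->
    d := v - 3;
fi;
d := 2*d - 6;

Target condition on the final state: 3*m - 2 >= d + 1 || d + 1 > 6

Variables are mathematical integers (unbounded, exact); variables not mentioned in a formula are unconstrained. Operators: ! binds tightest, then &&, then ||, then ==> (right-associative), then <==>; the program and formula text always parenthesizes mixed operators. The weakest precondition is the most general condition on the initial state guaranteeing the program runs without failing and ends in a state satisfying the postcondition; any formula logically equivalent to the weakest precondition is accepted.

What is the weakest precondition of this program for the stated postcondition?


Working backward. After the program, the postcondition 3*m - 2 >= d + 1 || d + 1 > 6 must hold; in canonical form it is 3*m >= d + 3 || d > 5.
Before d := 2*d - 6: 3*m >= 2*d - 3 || 2*d > 11
Then branch requires 3*m >= 2*g + 2*v - 17 || 2*g + 2*v > 25; else branch requires 3*m >= 2*v - 9 || 2*v > 17.
Before the if: ((!(3*d > -10)) ==> (3*m >= 2*g + 2*v - 17 || 2*g + 2*v > 25)) && (3*d > -10 ==> (3*m >= 2*v - 9 || 2*v > 17))
Answer: WP = ((!(3*d > -10)) ==> (3*m >= 2*g + 2*v - 17 || 2*g + 2*v > 25)) && (3*d > -10 ==> (3*m >= 2*v - 9 || 2*v > 17))


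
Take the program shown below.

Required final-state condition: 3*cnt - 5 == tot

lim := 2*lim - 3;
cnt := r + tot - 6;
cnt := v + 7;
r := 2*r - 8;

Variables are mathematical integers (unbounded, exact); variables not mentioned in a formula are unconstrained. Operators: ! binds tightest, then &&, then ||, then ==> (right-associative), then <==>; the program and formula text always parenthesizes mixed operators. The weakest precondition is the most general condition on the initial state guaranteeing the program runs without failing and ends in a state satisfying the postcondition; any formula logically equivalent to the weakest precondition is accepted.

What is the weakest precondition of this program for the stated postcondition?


Working backward. After the program, the postcondition 3*cnt - 5 == tot must hold; in canonical form it is 3*cnt == tot + 5.
Before r := 2*r - 8: 3*cnt == tot + 5
Before cnt := v + 7: 3*v == tot - 16
Before cnt := r + tot - 6: 3*v == tot - 16
Before lim := 2*lim - 3: 3*v == tot - 16
Answer: WP = 3*v == tot - 16


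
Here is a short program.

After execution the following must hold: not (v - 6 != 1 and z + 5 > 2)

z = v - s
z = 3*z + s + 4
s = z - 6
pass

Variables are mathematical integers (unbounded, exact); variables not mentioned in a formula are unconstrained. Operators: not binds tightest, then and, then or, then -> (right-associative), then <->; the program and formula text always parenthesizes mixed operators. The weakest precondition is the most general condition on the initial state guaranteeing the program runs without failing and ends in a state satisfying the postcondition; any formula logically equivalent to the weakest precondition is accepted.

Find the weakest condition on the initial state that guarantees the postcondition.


Working backward. After the program, the postcondition not (v - 6 != 1 and z + 5 > 2) must hold; in canonical form it is not (v != 7 and z > -3).
Before skip: not (v != 7 and z > -3)
Before s := z - 6: not (v != 7 and z > -3)
Before z := 3*z + s + 4: not (v != 7 and s + 3*z > -7)
Before z := v - s: not (v != 7 and 3*v > 2*s - 7)
Answer: WP = not (v != 7 and 3*v > 2*s - 7)


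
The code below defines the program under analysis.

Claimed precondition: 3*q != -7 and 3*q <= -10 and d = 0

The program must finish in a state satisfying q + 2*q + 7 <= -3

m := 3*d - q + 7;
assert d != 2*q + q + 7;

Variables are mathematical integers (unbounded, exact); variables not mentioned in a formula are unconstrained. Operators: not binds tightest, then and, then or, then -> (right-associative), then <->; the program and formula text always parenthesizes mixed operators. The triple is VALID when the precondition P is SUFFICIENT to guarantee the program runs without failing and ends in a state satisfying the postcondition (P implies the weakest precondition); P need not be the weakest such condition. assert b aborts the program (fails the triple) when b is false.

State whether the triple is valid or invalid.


Working backward. After the program, the postcondition q + 2*q + 7 <= -3 must hold; in canonical form it is 3*q <= -10.
Before assert d != 2*q + q + 7: d != 3*q + 7 and 3*q <= -10
Before m := 3*d - q + 7: d != 3*q + 7 and 3*q <= -10
The weakest precondition is d != 3*q + 7 and 3*q <= -10.
Check whether 3*q != -7 and 3*q <= -10 and d = 0 implies it.
Every state satisfying the precondition satisfies the weakest precondition: the implication holds.
Answer: valid


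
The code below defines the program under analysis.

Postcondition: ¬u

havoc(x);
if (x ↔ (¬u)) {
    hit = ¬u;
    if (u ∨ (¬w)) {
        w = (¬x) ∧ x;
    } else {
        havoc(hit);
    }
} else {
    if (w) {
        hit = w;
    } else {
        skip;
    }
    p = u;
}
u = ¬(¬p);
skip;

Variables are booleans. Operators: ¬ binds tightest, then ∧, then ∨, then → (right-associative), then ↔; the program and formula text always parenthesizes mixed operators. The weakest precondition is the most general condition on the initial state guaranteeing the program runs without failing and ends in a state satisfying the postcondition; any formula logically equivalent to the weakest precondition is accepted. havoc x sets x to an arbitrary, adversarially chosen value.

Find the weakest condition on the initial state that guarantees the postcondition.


Working backward. After the program, ¬u must hold.
Before skip: ¬u
Before u := ¬(¬p): ¬p
Then branch requires ((u ∨ (¬w)) → (¬p)) ∧ ((¬(u ∨ (¬w))) → (¬p)); else branch requires (w → (¬u)) ∧ ((¬w) → (¬u)).
Before the if: ((x ↔ (¬u)) → (((u ∨ (¬w)) → (¬p)) ∧ ((¬(u ∨ (¬w))) → (¬p)))) ∧ ((¬(x ↔ (¬u))) → ((w → (¬u)) ∧ ((¬w) → (¬u))))
Before havoc x: ((¬u) → (((u ∨ (¬w)) → (¬p)) ∧ ((¬(u ∨ (¬w))) → (¬p)))) ∧ (u → ((w → (¬u)) ∧ ((¬w) → (¬u)))) ∧ (u → (((u ∨ (¬w)) → (¬p)) ∧ ((¬(u ∨ (¬w))) → (¬p)))) ∧ ((¬u) → ((w → (¬u)) ∧ ((¬w) → (¬u))))
Answer: WP = ((¬u) → (((u ∨ (¬w)) → (¬p)) ∧ ((¬(u ∨ (¬w))) → (¬p)))) ∧ (u → ((w → (¬u)) ∧ ((¬w) → (¬u)))) ∧ (u → (((u ∨ (¬w)) → (¬p)) ∧ ((¬(u ∨ (¬w))) → (¬p)))) ∧ ((¬u) → ((w → (¬u)) ∧ ((¬w) → (¬u))))


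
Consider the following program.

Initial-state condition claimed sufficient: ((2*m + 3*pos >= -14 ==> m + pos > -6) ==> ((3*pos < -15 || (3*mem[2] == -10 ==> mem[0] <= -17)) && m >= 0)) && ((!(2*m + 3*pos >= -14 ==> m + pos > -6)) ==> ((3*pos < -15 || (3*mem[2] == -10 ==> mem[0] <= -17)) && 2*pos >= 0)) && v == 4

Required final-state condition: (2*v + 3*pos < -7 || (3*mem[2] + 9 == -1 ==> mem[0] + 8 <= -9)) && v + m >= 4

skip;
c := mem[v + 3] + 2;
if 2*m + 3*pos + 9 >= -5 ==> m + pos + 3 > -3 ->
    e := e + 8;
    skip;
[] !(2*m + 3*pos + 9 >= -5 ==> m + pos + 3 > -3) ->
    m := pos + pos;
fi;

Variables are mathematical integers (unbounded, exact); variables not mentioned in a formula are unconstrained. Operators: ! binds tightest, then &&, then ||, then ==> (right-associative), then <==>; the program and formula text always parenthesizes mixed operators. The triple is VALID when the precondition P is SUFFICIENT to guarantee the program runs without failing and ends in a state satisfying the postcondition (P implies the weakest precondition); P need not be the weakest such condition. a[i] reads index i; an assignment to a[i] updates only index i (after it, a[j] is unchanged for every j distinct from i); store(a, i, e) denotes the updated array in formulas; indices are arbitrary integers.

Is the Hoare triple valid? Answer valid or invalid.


Working backward. After the program, the postcondition (2*v + 3*pos < -7 || (3*mem[2] + 9 == -1 ==> mem[0] + 8 <= -9)) && v + m >= 4 must hold; in canonical form it is (3*pos + 2*v < -7 || (3*mem[2] == -10 ==> mem[0] <= -17)) && m + v >= 4.
Then branch requires (3*pos + 2*v < -7 || (3*mem[2] == -10 ==> mem[0] <= -17)) && m + v >= 4; else branch requires (3*pos + 2*v < -7 || (3*mem[2] == -10 ==> mem[0] <= -17)) && 2*pos + v >= 4.
Before the if: ((2*m + 3*pos >= -14 ==> m + pos > -6) ==> ((3*pos + 2*v < -7 || (3*mem[2] == -10 ==> mem[0] <= -17)) && m + v >= 4)) && ((!(2*m + 3*pos >= -14 ==> m + pos > -6)) ==> ((3*pos + 2*v < -7 || (3*mem[2] == -10 ==> mem[0] <= -17)) && 2*pos + v >= 4))
Before c := mem[v + 3] + 2: ((2*m + 3*pos >= -14 ==> m + pos > -6) ==> ((3*pos + 2*v < -7 || (3*mem[2] == -10 ==> mem[0] <= -17)) && m + v >= 4)) && ((!(2*m + 3*pos >= -14 ==> m + pos > -6)) ==> ((3*pos + 2*v < -7 || (3*mem[2] == -10 ==> mem[0] <= -17)) && 2*pos + v >= 4))
Before skip: ((2*m + 3*pos >= -14 ==> m + pos > -6) ==> ((3*pos + 2*v < -7 || (3*mem[2] == -10 ==> mem[0] <= -17)) && m + v >= 4)) && ((!(2*m + 3*pos >= -14 ==> m + pos > -6)) ==> ((3*pos + 2*v < -7 || (3*mem[2] == -10 ==> mem[0] <= -17)) && 2*pos + v >= 4))
The weakest precondition is ((2*m + 3*pos >= -14 ==> m + pos > -6) ==> ((3*pos + 2*v < -7 || (3*mem[2] == -10 ==> mem[0] <= -17)) && m + v >= 4)) && ((!(2*m + 3*pos >= -14 ==> m + pos > -6)) ==> ((3*pos + 2*v < -7 || (3*mem[2] == -10 ==> mem[0] <= -17)) && 2*pos + v >= 4)).
Check whether ((2*m + 3*pos >= -14 ==> m + pos > -6) ==> ((3*pos < -15 || (3*mem[2] == -10 ==> mem[0] <= -17)) && m >= 0)) && ((!(2*m + 3*pos >= -14 ==> m + pos > -6)) ==> ((3*pos < -15 || (3*mem[2] == -10 ==> mem[0] <= -17)) && 2*pos >= 0)) && v == 4 implies it.
Every state satisfying the precondition satisfies the weakest precondition: the implication holds.
Answer: valid


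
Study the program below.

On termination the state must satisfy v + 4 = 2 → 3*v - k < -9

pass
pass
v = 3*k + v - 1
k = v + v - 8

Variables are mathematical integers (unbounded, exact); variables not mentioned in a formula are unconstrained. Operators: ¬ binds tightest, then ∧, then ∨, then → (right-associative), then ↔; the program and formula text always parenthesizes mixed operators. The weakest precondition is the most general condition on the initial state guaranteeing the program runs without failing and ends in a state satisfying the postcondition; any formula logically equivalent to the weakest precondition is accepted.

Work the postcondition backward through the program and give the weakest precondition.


Working backward. After the program, the postcondition v + 4 = 2 → 3*v - k < -9 must hold; in canonical form it is v = -2 → 3*v < k - 9.
Before k := v + v - 8: v = -2 → v < -17
Before v := 3*k + v - 1: 3*k + v = -1 → 3*k + v < -16
Before skip: 3*k + v = -1 → 3*k + v < -16
Before skip: 3*k + v = -1 → 3*k + v < -16
Answer: WP = 3*k + v = -1 → 3*k + v < -16


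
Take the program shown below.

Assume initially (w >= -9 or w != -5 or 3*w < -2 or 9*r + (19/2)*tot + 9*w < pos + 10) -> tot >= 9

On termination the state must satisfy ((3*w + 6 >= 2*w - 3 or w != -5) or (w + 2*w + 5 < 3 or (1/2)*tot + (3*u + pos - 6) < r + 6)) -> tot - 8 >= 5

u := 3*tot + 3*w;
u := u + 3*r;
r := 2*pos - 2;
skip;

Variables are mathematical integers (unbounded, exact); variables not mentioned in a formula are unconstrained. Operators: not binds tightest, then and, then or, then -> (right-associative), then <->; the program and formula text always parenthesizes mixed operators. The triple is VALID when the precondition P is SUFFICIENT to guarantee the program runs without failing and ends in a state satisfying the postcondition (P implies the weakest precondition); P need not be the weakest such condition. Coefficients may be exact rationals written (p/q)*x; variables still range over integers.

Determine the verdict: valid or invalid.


Working backward. After the program, the postcondition ((3*w + 6 >= 2*w - 3 or w != -5) or (w + 2*w + 5 < 3 or (1/2)*tot + (3*u + pos - 6) < r + 6)) -> tot - 8 >= 5 must hold; in canonical form it is (w >= -9 or w != -5 or 3*w < -2 or pos + (1/2)*tot + 3*u < r + 12) -> tot >= 13.
Before skip: (w >= -9 or w != -5 or 3*w < -2 or pos + (1/2)*tot + 3*u < r + 12) -> tot >= 13
Before r := 2*pos - 2: (w >= -9 or w != -5 or 3*w < -2 or (1/2)*tot + 3*u < pos + 10) -> tot >= 13
Before u := u + 3*r: (w >= -9 or w != -5 or 3*w < -2 or 9*r + (1/2)*tot + 3*u < pos + 10) -> tot >= 13
Before u := 3*tot + 3*w: (w >= -9 or w != -5 or 3*w < -2 or 9*r + (19/2)*tot + 9*w < pos + 10) -> tot >= 13
The weakest precondition is (w >= -9 or w != -5 or 3*w < -2 or 9*r + (19/2)*tot + 9*w < pos + 10) -> tot >= 13.
Check whether (w >= -9 or w != -5 or 3*w < -2 or 9*r + (19/2)*tot + 9*w < pos + 10) -> tot >= 9 implies it.
Countermodel: at the initial state pos = 0, r = 0, tot = 9, w = 0, the precondition holds but the weakest precondition fails.
Answer: invalid


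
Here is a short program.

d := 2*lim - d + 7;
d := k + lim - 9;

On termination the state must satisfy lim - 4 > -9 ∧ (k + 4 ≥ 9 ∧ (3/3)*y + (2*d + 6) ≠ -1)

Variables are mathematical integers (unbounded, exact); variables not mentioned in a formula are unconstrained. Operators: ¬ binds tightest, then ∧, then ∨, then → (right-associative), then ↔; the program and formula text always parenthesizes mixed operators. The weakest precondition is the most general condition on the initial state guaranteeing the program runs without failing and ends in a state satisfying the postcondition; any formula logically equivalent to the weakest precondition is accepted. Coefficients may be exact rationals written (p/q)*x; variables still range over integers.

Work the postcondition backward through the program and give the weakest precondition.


Working backward. After the program, the postcondition lim - 4 > -9 ∧ (k + 4 ≥ 9 ∧ (3/3)*y + (2*d + 6) ≠ -1) must hold; in canonical form it is lim > -5 ∧ k ≥ 5 ∧ 2*d + y ≠ -7.
Before d := k + lim - 9: lim > -5 ∧ k ≥ 5 ∧ 2*k + 2*lim + y ≠ 11
Before d := 2*lim - d + 7: lim > -5 ∧ k ≥ 5 ∧ 2*k + 2*lim + y ≠ 11
Answer: WP = lim > -5 ∧ k ≥ 5 ∧ 2*k + 2*lim + y ≠ 11


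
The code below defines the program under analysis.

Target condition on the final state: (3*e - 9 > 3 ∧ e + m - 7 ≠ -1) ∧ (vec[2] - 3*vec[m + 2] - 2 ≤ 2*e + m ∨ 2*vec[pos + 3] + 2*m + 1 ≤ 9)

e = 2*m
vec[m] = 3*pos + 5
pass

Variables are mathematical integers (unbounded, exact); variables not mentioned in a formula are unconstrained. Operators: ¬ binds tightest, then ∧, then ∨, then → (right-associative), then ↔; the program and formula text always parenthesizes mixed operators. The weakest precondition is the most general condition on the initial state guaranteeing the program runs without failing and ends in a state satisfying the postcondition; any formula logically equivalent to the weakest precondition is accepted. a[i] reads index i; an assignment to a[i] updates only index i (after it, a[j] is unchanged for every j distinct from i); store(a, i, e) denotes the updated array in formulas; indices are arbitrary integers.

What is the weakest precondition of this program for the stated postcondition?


Working backward. After the program, the postcondition (3*e - 9 > 3 ∧ e + m - 7 ≠ -1) ∧ (vec[2] - 3*vec[m + 2] - 2 ≤ 2*e + m ∨ 2*vec[pos + 3] + 2*m + 1 ≤ 9) must hold; in canonical form it is 3*e > 12 ∧ e + m ≠ 6 ∧ (vec[2] ≤ 3*vec[m + 2] + 2*e + m + 2 ∨ 2*vec[pos + 3] + 2*m ≤ 8).
Before skip: 3*e > 12 ∧ e + m ≠ 6 ∧ (vec[2] ≤ 3*vec[m + 2] + 2*e + m + 2 ∨ 2*vec[pos + 3] + 2*m ≤ 8)
Before vec[m] := 3*pos + 5: 3*e > 12 ∧ e + m ≠ 6 ∧ (store(vec, m, 3*pos + 5)[2] ≤ 3*store(vec, m, 3*pos + 5)[m + 2] + 2*e + m + 2 ∨ 2*store(vec, m, 3*pos + 5)[pos + 3] + 2*m ≤ 8)
Before e := 2*m: 6*m > 12 ∧ 3*m ≠ 6 ∧ (store(vec, m, 3*pos + 5)[2] ≤ 3*store(vec, m, 3*pos + 5)[m + 2] + 5*m + 2 ∨ 2*store(vec, m, 3*pos + 5)[pos + 3] + 2*m ≤ 8)
Answer: WP = 6*m > 12 ∧ 3*m ≠ 6 ∧ (store(vec, m, 3*pos + 5)[2] ≤ 3*store(vec, m, 3*pos + 5)[m + 2] + 5*m + 2 ∨ 2*store(vec, m, 3*pos + 5)[pos + 3] + 2*m ≤ 8)


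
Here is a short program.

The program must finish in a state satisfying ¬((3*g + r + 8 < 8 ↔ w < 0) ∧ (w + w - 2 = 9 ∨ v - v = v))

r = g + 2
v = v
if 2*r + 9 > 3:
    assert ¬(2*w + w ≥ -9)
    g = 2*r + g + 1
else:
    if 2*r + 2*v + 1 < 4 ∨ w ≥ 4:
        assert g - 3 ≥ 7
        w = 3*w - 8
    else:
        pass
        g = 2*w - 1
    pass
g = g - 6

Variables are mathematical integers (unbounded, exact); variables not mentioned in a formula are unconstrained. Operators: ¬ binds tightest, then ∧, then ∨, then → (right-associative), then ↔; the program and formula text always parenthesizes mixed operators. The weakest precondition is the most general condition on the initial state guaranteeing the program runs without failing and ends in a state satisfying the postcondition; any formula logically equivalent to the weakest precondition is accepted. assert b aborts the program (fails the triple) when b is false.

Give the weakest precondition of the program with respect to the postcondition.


Working backward. After the program, the postcondition ¬((3*g + r + 8 < 8 ↔ w < 0) ∧ (w + w - 2 = 9 ∨ v - v = v)) must hold; in canonical form it is ¬((3*g + r < 0 ↔ w < 0) ∧ (2*w = 11 ∨ v = 0)).
Before g := g - 6: ¬((3*g + r < 18 ↔ w < 0) ∧ (2*w = 11 ∨ v = 0))
Then branch requires (¬(3*w ≥ -9)) ∧ (¬((3*g + 7*r < 15 ↔ w < 0) ∧ (2*w = 11 ∨ v = 0))); else branch requires ((2*r + 2*v < 3 ∨ w ≥ 4) → (g ≥ 10 ∧ (¬((3*g + r < 18 ↔ 3*w < 8) ∧ (6*w = 27 ∨ v = 0))))) ∧ ((¬(2*r + 2*v < 3 ∨ w ≥ 4)) → (¬((r + 6*w < 21 ↔ w < 0) ∧ (2*w = 11 ∨ v = 0)))).
Before the if: (2*r > -6 → ((¬(3*w ≥ -9)) ∧ (¬((3*g + 7*r < 15 ↔ w < 0) ∧ (2*w = 11 ∨ v = 0))))) ∧ ((¬(2*r > -6)) → (((2*r + 2*v < 3 ∨ w ≥ 4) → (g ≥ 10 ∧ (¬((3*g + r < 18 ↔ 3*w < 8) ∧ (6*w = 27 ∨ v = 0))))) ∧ ((¬(2*r + 2*v < 3 ∨ w ≥ 4)) → (¬((r + 6*w < 21 ↔ w < 0) ∧ (2*w = 11 ∨ v = 0))))))
Before v := v: (2*r > -6 → ((¬(3*w ≥ -9)) ∧ (¬((3*g + 7*r < 15 ↔ w < 0) ∧ (2*w = 11 ∨ v = 0))))) ∧ ((¬(2*r > -6)) → (((2*r + 2*v < 3 ∨ w ≥ 4) → (g ≥ 10 ∧ (¬((3*g + r < 18 ↔ 3*w < 8) ∧ (6*w = 27 ∨ v = 0))))) ∧ ((¬(2*r + 2*v < 3 ∨ w ≥ 4)) → (¬((r + 6*w < 21 ↔ w < 0) ∧ (2*w = 11 ∨ v = 0))))))
Before r := g + 2: (2*g > -10 → ((¬(3*w ≥ -9)) ∧ (¬((10*g < 1 ↔ w < 0) ∧ (2*w = 11 ∨ v = 0))))) ∧ ((¬(2*g > -10)) → (((2*g + 2*v < -1 ∨ w ≥ 4) → (g ≥ 10 ∧ (¬((4*g < 16 ↔ 3*w < 8) ∧ (6*w = 27 ∨ v = 0))))) ∧ ((¬(2*g + 2*v < -1 ∨ w ≥ 4)) → (¬((g + 6*w < 19 ↔ w < 0) ∧ (2*w = 11 ∨ v = 0))))))
Answer: WP = (2*g > -10 → ((¬(3*w ≥ -9)) ∧ (¬((10*g < 1 ↔ w < 0) ∧ (2*w = 11 ∨ v = 0))))) ∧ ((¬(2*g > -10)) → (((2*g + 2*v < -1 ∨ w ≥ 4) → (g ≥ 10 ∧ (¬((4*g < 16 ↔ 3*w < 8) ∧ (6*w = 27 ∨ v = 0))))) ∧ ((¬(2*g + 2*v < -1 ∨ w ≥ 4)) → (¬((g + 6*w < 19 ↔ w < 0) ∧ (2*w = 11 ∨ v = 0))))))


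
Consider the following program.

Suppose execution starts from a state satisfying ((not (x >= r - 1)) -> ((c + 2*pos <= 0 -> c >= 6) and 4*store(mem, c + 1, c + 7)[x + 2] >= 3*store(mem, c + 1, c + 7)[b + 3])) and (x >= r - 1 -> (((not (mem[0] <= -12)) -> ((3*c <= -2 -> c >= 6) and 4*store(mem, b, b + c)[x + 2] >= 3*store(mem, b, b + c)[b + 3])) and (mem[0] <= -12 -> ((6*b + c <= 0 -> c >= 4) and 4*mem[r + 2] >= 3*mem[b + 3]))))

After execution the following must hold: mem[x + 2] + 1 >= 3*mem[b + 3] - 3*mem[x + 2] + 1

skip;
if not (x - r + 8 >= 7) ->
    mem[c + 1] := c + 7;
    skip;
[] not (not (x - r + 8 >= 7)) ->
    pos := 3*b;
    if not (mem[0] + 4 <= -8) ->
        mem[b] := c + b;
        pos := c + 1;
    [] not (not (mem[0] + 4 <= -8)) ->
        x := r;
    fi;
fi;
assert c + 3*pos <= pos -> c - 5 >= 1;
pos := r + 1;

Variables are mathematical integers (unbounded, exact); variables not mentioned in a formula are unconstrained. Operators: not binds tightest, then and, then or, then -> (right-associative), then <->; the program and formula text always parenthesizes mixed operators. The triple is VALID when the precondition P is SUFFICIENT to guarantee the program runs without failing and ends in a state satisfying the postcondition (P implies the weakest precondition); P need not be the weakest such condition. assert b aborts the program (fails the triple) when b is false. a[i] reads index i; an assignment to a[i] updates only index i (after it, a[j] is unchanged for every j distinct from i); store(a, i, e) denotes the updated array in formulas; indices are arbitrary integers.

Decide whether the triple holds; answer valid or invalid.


Working backward. After the program, the postcondition mem[x + 2] + 1 >= 3*mem[b + 3] - 3*mem[x + 2] + 1 must hold; in canonical form it is 4*mem[x + 2] >= 3*mem[b + 3].
Before pos := r + 1: 4*mem[x + 2] >= 3*mem[b + 3]
Before assert c + 3*pos <= pos -> c - 5 >= 1: (c + 2*pos <= 0 -> c >= 6) and 4*mem[x + 2] >= 3*mem[b + 3]
Then branch requires (c + 2*pos <= 0 -> c >= 6) and 4*store(mem, c + 1, c + 7)[x + 2] >= 3*store(mem, c + 1, c + 7)[b + 3]; else branch requires ((not (mem[0] <= -12)) -> ((3*c <= -2 -> c >= 6) and 4*store(mem, b, b + c)[x + 2] >= 3*store(mem, b, b + c)[b + 3])) and (mem[0] <= -12 -> ((6*b + c <= 0 -> c >= 6) and 4*mem[r + 2] >= 3*mem[b + 3])).
Before the if: ((not (x >= r - 1)) -> ((c + 2*pos <= 0 -> c >= 6) and 4*store(mem, c + 1, c + 7)[x + 2] >= 3*store(mem, c + 1, c + 7)[b + 3])) and (x >= r - 1 -> (((not (mem[0] <= -12)) -> ((3*c <= -2 -> c >= 6) and 4*store(mem, b, b + c)[x + 2] >= 3*store(mem, b, b + c)[b + 3])) and (mem[0] <= -12 -> ((6*b + c <= 0 -> c >= 6) and 4*mem[r + 2] >= 3*mem[b + 3]))))
Before skip: ((not (x >= r - 1)) -> ((c + 2*pos <= 0 -> c >= 6) and 4*store(mem, c + 1, c + 7)[x + 2] >= 3*store(mem, c + 1, c + 7)[b + 3])) and (x >= r - 1 -> (((not (mem[0] <= -12)) -> ((3*c <= -2 -> c >= 6) and 4*store(mem, b, b + c)[x + 2] >= 3*store(mem, b, b + c)[b + 3])) and (mem[0] <= -12 -> ((6*b + c <= 0 -> c >= 6) and 4*mem[r + 2] >= 3*mem[b + 3]))))
The weakest precondition is ((not (x >= r - 1)) -> ((c + 2*pos <= 0 -> c >= 6) and 4*store(mem, c + 1, c + 7)[x + 2] >= 3*store(mem, c + 1, c + 7)[b + 3])) and (x >= r - 1 -> (((not (mem[0] <= -12)) -> ((3*c <= -2 -> c >= 6) and 4*store(mem, b, b + c)[x + 2] >= 3*store(mem, b, b + c)[b + 3])) and (mem[0] <= -12 -> ((6*b + c <= 0 -> c >= 6) and 4*mem[r + 2] >= 3*mem[b + 3])))).
Check whether ((not (x >= r - 1)) -> ((c + 2*pos <= 0 -> c >= 6) and 4*store(mem, c + 1, c + 7)[x + 2] >= 3*store(mem, c + 1, c + 7)[b + 3])) and (x >= r - 1 -> (((not (mem[0] <= -12)) -> ((3*c <= -2 -> c >= 6) and 4*store(mem, b, b + c)[x + 2] >= 3*store(mem, b, b + c)[b + 3])) and (mem[0] <= -12 -> ((6*b + c <= 0 -> c >= 4) and 4*mem[r + 2] >= 3*mem[b + 3])))) implies it.
Countermodel: at the initial state b = -1, c = 4, mem = {[-1] = 7040, [0] = -12, [2] = -15521, [5] = 7040, [6] = 7040, [7] = 7040, elsewhere 7040}, pos = 0, r = 5, x = 4, the precondition holds but the weakest precondition fails.
Answer: invalid


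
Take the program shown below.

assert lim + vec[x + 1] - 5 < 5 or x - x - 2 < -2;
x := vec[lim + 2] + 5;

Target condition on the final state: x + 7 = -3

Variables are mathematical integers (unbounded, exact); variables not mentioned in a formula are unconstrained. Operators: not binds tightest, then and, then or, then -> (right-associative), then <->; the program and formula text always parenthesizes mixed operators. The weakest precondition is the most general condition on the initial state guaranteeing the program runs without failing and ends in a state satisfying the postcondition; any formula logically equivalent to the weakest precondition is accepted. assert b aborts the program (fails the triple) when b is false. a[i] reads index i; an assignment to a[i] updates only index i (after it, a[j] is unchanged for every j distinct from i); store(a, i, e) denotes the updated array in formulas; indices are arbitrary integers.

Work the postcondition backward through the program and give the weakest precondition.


Working backward. After the program, the postcondition x + 7 = -3 must hold; in canonical form it is x = -10.
Before x := vec[lim + 2] + 5: vec[lim + 2] = -15
Before assert lim + vec[x + 1] - 5 < 5 or x - x - 2 < -2: vec[x + 1] + lim < 10 and vec[lim + 2] = -15
Answer: WP = vec[x + 1] + lim < 10 and vec[lim + 2] = -15


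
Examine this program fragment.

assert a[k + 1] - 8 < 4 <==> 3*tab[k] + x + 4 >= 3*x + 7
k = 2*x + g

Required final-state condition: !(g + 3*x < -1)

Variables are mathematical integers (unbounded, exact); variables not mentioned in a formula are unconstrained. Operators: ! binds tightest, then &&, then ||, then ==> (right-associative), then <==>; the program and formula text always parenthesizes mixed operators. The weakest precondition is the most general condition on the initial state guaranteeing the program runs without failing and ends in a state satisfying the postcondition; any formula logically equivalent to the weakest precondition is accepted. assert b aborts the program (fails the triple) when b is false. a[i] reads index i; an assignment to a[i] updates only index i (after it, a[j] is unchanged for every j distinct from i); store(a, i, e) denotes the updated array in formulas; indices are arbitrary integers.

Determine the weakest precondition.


Working backward. After the program, !(g + 3*x < -1) must hold.
Before k := 2*x + g: !(g + 3*x < -1)
Before assert a[k + 1] - 8 < 4 <==> 3*tab[k] + x + 4 >= 3*x + 7: (a[k + 1] < 12 <==> 3*tab[k] >= 2*x + 3) && (!(g + 3*x < -1))
Answer: WP = (a[k + 1] < 12 <==> 3*tab[k] >= 2*x + 3) && (!(g + 3*x < -1))


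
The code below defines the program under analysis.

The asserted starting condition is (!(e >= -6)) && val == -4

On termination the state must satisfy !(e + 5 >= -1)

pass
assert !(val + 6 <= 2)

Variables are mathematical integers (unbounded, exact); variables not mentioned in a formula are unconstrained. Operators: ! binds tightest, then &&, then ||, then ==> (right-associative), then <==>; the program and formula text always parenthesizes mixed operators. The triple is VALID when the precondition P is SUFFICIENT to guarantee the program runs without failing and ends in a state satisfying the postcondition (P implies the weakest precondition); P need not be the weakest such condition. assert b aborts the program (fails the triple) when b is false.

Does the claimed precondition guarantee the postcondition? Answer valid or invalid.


Working backward. After the program, the postcondition !(e + 5 >= -1) must hold; in canonical form it is !(e >= -6).
Before assert !(val + 6 <= 2): (!(val <= -4)) && (!(e >= -6))
Before skip: (!(val <= -4)) && (!(e >= -6))
The weakest precondition is (!(val <= -4)) && (!(e >= -6)).
Check whether (!(e >= -6)) && val == -4 implies it.
Countermodel: at the initial state e = -7, val = -4, the precondition holds but the weakest precondition fails.
Answer: invalid


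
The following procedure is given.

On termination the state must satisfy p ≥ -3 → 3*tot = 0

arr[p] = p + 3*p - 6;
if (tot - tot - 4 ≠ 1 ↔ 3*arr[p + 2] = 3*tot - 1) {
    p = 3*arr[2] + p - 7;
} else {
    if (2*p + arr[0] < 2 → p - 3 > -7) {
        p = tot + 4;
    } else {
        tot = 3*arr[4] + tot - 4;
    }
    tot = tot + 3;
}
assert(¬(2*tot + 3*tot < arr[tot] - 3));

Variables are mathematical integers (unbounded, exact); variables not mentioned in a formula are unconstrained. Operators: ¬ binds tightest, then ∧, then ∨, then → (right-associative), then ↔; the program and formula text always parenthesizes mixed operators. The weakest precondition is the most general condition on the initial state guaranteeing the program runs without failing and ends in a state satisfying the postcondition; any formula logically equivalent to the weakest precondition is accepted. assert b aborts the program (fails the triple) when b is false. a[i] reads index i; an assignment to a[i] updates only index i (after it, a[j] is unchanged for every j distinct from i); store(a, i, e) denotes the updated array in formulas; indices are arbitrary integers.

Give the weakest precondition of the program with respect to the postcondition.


Working backward. After the program, p ≥ -3 → 3*tot = 0 must hold.
Before assert ¬(2*tot + 3*tot < arr[tot] - 3): (¬(5*tot < arr[tot] - 3)) ∧ (p ≥ -3 → 3*tot = 0)
Then branch requires (¬(5*tot < arr[tot] - 3)) ∧ (3*arr[2] + p ≥ 4 → 3*tot = 0); else branch requires ((arr[0] + 2*p < 2 → p > -4) → ((¬(5*tot < arr[tot + 3] - 18)) ∧ (tot ≥ -7 → 3*tot = -9))) ∧ ((¬(arr[0] + 2*p < 2 → p > -4)) → ((¬(15*arr[4] + 5*tot < arr[3*arr[4] + tot - 1] + 2)) ∧ (p ≥ -3 → 9*arr[4] + 3*tot = 3))).
Before the if: (3*arr[p + 2] = 3*tot - 1 → ((¬(5*tot < arr[tot] - 3)) ∧ (3*arr[2] + p ≥ 4 → 3*tot = 0))) ∧ ((¬(3*arr[p + 2] = 3*tot - 1)) → (((arr[0] + 2*p < 2 → p > -4) → ((¬(5*tot < arr[tot + 3] - 18)) ∧ (tot ≥ -7 → 3*tot = -9))) ∧ ((¬(arr[0] + 2*p < 2 → p > -4)) → ((¬(15*arr[4] + 5*tot < arr[3*arr[4] + tot - 1] + 2)) ∧ (p ≥ -3 → 9*arr[4] + 3*tot = 3)))))
Before arr[p] := p + 3*p - 6: (3*store(arr, p, 4*p - 6)[p + 2] = 3*tot - 1 → ((¬(5*tot < store(arr, p, 4*p - 6)[tot] - 3)) ∧ (3*store(arr, p, 4*p - 6)[2] + p ≥ 4 → 3*tot = 0))) ∧ ((¬(3*store(arr, p, 4*p - 6)[p + 2] = 3*tot - 1)) → (((store(arr, p, 4*p - 6)[0] + 2*p < 2 → p > -4) → ((¬(5*tot < store(arr, p, 4*p - 6)[tot + 3] - 18)) ∧ (tot ≥ -7 → 3*tot = -9))) ∧ ((¬(store(arr, p, 4*p - 6)[0] + 2*p < 2 → p > -4)) → ((¬(15*store(arr, p, 4*p - 6)[4] + 5*tot < store(arr, p, 4*p - 6)[3*store(arr, p, 4*p - 6)[4] + tot - 1] + 2)) ∧ (p ≥ -3 → 9*store(arr, p, 4*p - 6)[4] + 3*tot = 3)))))
Answer: WP = (3*store(arr, p, 4*p - 6)[p + 2] = 3*tot - 1 → ((¬(5*tot < store(arr, p, 4*p - 6)[tot] - 3)) ∧ (3*store(arr, p, 4*p - 6)[2] + p ≥ 4 → 3*tot = 0))) ∧ ((¬(3*store(arr, p, 4*p - 6)[p + 2] = 3*tot - 1)) → (((store(arr, p, 4*p - 6)[0] + 2*p < 2 → p > -4) → ((¬(5*tot < store(arr, p, 4*p - 6)[tot + 3] - 18)) ∧ (tot ≥ -7 → 3*tot = -9))) ∧ ((¬(store(arr, p, 4*p - 6)[0] + 2*p < 2 → p > -4)) → ((¬(15*store(arr, p, 4*p - 6)[4] + 5*tot < store(arr, p, 4*p - 6)[3*store(arr, p, 4*p - 6)[4] + tot - 1] + 2)) ∧ (p ≥ -3 → 9*store(arr, p, 4*p - 6)[4] + 3*tot = 3)))))


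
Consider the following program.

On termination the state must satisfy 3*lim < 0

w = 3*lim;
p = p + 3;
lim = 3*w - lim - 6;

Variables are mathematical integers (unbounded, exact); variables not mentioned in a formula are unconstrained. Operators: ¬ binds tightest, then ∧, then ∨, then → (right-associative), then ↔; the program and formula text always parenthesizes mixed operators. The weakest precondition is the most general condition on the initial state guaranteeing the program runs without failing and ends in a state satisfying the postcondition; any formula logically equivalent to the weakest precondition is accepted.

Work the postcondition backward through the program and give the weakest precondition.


Working backward. After the program, 3*lim < 0 must hold.
Before lim := 3*w - lim - 6: 9*w < 3*lim + 18
Before p := p + 3: 9*w < 3*lim + 18
Before w := 3*lim: 24*lim < 18
Answer: WP = 24*lim < 18


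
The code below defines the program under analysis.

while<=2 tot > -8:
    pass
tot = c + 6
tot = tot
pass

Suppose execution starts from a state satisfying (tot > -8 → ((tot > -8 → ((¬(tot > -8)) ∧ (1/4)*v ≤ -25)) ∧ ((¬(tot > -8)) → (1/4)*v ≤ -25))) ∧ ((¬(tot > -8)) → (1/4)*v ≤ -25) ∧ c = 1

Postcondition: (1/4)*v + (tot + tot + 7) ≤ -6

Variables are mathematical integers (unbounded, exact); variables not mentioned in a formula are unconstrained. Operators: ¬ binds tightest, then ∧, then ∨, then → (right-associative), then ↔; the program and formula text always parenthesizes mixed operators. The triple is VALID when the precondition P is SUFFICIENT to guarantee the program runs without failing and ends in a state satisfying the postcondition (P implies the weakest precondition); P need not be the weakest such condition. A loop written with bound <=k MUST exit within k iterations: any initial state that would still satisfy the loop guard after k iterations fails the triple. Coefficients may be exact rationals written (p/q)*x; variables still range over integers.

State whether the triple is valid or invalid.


Working backward. After the program, the postcondition (1/4)*v + (tot + tot + 7) ≤ -6 must hold; in canonical form it is 2*tot + (1/4)*v ≤ -13.
Before skip: 2*tot + (1/4)*v ≤ -13
Before tot := tot: 2*tot + (1/4)*v ≤ -13
Before tot := c + 6: 2*c + (1/4)*v ≤ -25
Before the loop (bound <=2), unroll the exhaustion recursion (WP_0 = exit-now case; WP_j = one more guarded iteration, up to j = 2):
  WP_0: (¬(tot > -8)) ∧ 2*c + (1/4)*v ≤ -25
  WP_1: (tot > -8 → ((¬(tot > -8)) ∧ 2*c + (1/4)*v ≤ -25)) ∧ ((¬(tot > -8)) → 2*c + (1/4)*v ≤ -25)
  WP_2: (tot > -8 → ((tot > -8 → ((¬(tot > -8)) ∧ 2*c + (1/4)*v ≤ -25)) ∧ ((¬(tot > -8)) → 2*c + (1/4)*v ≤ -25))) ∧ ((¬(tot > -8)) → 2*c + (1/4)*v ≤ -25)
So before the loop: (tot > -8 → ((tot > -8 → ((¬(tot > -8)) ∧ 2*c + (1/4)*v ≤ -25)) ∧ ((¬(tot > -8)) → 2*c + (1/4)*v ≤ -25))) ∧ ((¬(tot > -8)) → 2*c + (1/4)*v ≤ -25)
The weakest precondition is (tot > -8 → ((tot > -8 → ((¬(tot > -8)) ∧ 2*c + (1/4)*v ≤ -25)) ∧ ((¬(tot > -8)) → 2*c + (1/4)*v ≤ -25))) ∧ ((¬(tot > -8)) → 2*c + (1/4)*v ≤ -25).
Check whether (tot > -8 → ((tot > -8 → ((¬(tot > -8)) ∧ (1/4)*v ≤ -25)) ∧ ((¬(tot > -8)) → (1/4)*v ≤ -25))) ∧ ((¬(tot > -8)) → (1/4)*v ≤ -25) ∧ c = 1 implies it.
Countermodel: at the initial state c = 1, tot = -8, v = -107, the precondition holds but the weakest precondition fails.
Answer: invalid
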